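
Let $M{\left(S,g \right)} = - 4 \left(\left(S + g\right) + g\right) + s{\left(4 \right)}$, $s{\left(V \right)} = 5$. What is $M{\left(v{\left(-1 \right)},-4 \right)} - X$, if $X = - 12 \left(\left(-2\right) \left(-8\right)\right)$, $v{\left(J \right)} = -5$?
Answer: $249$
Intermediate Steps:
$X = -192$ ($X = \left(-12\right) 16 = -192$)
$M{\left(S,g \right)} = 5 - 8 g - 4 S$ ($M{\left(S,g \right)} = - 4 \left(\left(S + g\right) + g\right) + 5 = - 4 \left(S + 2 g\right) + 5 = \left(- 8 g - 4 S\right) + 5 = 5 - 8 g - 4 S$)
$M{\left(v{\left(-1 \right)},-4 \right)} - X = \left(5 - -32 - -20\right) - -192 = \left(5 + 32 + 20\right) + 192 = 57 + 192 = 249$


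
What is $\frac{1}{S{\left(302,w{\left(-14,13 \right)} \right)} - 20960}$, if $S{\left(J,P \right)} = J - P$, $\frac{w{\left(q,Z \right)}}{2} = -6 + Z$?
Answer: $- \frac{1}{20672} \approx -4.8375 \cdot 10^{-5}$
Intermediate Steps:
$w{\left(q,Z \right)} = -12 + 2 Z$ ($w{\left(q,Z \right)} = 2 \left(-6 + Z\right) = -12 + 2 Z$)
$\frac{1}{S{\left(302,w{\left(-14,13 \right)} \right)} - 20960} = \frac{1}{\left(302 - \left(-12 + 2 \cdot 13\right)\right) - 20960} = \frac{1}{\left(302 - \left(-12 + 26\right)\right) - 20960} = \frac{1}{\left(302 - 14\right) - 20960} = \frac{1}{288 - 20960} = \frac{1}{-20672} = - \frac{1}{20672}$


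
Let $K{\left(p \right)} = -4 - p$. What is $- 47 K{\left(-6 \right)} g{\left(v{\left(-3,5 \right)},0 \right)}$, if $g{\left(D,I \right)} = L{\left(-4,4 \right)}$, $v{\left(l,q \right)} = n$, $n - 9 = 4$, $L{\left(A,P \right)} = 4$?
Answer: $-376$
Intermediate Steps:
$n = 13$ ($n = 9 + 4 = 13$)
$v{\left(l,q \right)} = 13$
$g{\left(D,I \right)} = 4$
$- 47 K{\left(-6 \right)} g{\left(v{\left(-3,5 \right)},0 \right)} = - 47 \left(-4 - -6\right) 4 = - 47 \left(-4 + 6\right) 4 = \left(-47\right) 2 \cdot 4 = \left(-94\right) 4 = -376$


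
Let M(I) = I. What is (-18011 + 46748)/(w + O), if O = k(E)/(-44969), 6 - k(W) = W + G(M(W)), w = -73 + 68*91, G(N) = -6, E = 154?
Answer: 143586017/30553953 ≈ 4.6994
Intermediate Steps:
w = 6115 (w = -73 + 6188 = 6115)
k(W) = 12 - W (k(W) = 6 - (W - 6) = 6 - (-6 + W) = 6 + (6 - W) = 12 - W)
O = 142/44969 (O = (12 - 1*154)/(-44969) = (12 - 154)*(-1/44969) = -142*(-1/44969) = 142/44969 ≈ 0.0031577)
(-18011 + 46748)/(w + O) = (-18011 + 46748)/(6115 + 142/44969) = 28737/(274985577/44969) = 28737*(44969/274985577) = 143586017/30553953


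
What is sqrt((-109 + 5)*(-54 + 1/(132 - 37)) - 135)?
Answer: sqrt(49456145)/95 ≈ 74.026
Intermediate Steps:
sqrt((-109 + 5)*(-54 + 1/(132 - 37)) - 135) = sqrt(-104*(-54 + 1/95) - 135) = sqrt(-104*(-5129/95) - 135) = sqrt(533416/95 - 135) = sqrt(520591/95) = sqrt(49456145)/95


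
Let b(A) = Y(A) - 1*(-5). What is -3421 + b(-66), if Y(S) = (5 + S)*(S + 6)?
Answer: 244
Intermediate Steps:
Y(S) = (5 + S)*(6 + S)
b(A) = 35 + A² + 11*A (b(A) = (30 + A² + 11*A) - 1*(-5) = (30 + A² + 11*A) + 5 = 35 + A² + 11*A)
-3421 + b(-66) = -3421 + (35 + (-66)² + 11*(-66)) = -3421 + (35 + 4356 - 726) = -3421 + 3665 = 244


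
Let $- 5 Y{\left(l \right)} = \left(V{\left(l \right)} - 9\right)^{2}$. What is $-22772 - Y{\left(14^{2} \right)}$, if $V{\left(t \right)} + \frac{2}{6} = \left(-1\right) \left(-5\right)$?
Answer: $- \frac{1024571}{45} \approx -22768.0$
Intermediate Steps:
$V{\left(t \right)} = \frac{14}{3}$ ($V{\left(t \right)} = - \frac{1}{3} - -5 = - \frac{1}{3} + 5 = \frac{14}{3}$)
$Y{\left(l \right)} = - \frac{169}{45}$ ($Y{\left(l \right)} = - \frac{\left(\frac{14}{3} - 9\right)^{2}}{5} = - \frac{\left(- \frac{13}{3}\right)^{2}}{5} = \left(- \frac{1}{5}\right) \frac{169}{9} = - \frac{169}{45}$)
$-22772 - Y{\left(14^{2} \right)} = -22772 - - \frac{169}{45} = -22772 + \frac{169}{45} = - \frac{1024571}{45}$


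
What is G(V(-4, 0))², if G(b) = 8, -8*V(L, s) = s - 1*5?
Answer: 64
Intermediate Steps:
V(L, s) = 5/8 - s/8 (V(L, s) = -(s - 1*5)/8 = -(s - 5)/8 = -(-5 + s)/8 = 5/8 - s/8)
G(V(-4, 0))² = 8² = 64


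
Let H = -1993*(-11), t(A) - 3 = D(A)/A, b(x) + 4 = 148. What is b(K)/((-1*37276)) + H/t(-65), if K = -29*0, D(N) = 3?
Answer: 13279521493/1789248 ≈ 7421.8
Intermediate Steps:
K = 0
b(x) = 144 (b(x) = -4 + 148 = 144)
t(A) = 3 + 3/A
H = 21923
b(K)/((-1*37276)) + H/t(-65) = 144/((-1*37276)) + 21923/(3 + 3/(-65)) = 144/(-37276) + 21923/(3 + 3*(-1/65)) = 144*(-1/37276) + 21923/(3 - 3/65) = -36/9319 + 21923/(192/65) = -36/9319 + 21923*(65/192) = -36/9319 + 1424995/192 = 13279521493/1789248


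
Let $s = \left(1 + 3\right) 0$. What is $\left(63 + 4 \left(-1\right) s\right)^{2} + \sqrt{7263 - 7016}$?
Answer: $3969 + \sqrt{247} \approx 3984.7$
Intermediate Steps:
$s = 0$ ($s = 4 \cdot 0 = 0$)
$\left(63 + 4 \left(-1\right) s\right)^{2} + \sqrt{7263 - 7016} = \left(63 + 4 \left(-1\right) 0\right)^{2} + \sqrt{7263 - 7016} = \left(63 - 0\right)^{2} + \sqrt{247} = \left(63 + 0\right)^{2} + \sqrt{247} = 63^{2} + \sqrt{247} = 3969 + \sqrt{247}$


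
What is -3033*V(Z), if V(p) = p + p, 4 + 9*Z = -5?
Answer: 6066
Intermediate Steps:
Z = -1 (Z = -4/9 + (⅑)*(-5) = -4/9 - 5/9 = -1)
V(p) = 2*p
-3033*V(Z) = -6066*(-1) = -3033*(-2) = 6066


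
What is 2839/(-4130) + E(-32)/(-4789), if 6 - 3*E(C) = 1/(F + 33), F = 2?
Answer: -8162515/11867142 ≈ -0.68783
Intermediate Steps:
E(C) = 209/105 (E(C) = 2 - 1/(3*(2 + 33)) = 2 - 1/3/35 = 2 - 1/3*1/35 = 2 - 1/105 = 209/105)
2839/(-4130) + E(-32)/(-4789) = 2839/(-4130) + (209/105)/(-4789) = 2839*(-1/4130) + (209/105)*(-1/4789) = -2839/4130 - 209/502845 = -8162515/11867142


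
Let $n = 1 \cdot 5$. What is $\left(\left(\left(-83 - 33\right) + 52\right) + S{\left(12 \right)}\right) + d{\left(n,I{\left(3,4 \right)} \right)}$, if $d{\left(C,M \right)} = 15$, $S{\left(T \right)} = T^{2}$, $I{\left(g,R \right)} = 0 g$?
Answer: $95$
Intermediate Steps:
$n = 5$
$I{\left(g,R \right)} = 0$
$\left(\left(\left(-83 - 33\right) + 52\right) + S{\left(12 \right)}\right) + d{\left(n,I{\left(3,4 \right)} \right)} = \left(\left(\left(-83 - 33\right) + 52\right) + 12^{2}\right) + 15 = \left(\left(-116 + 52\right) + 144\right) + 15 = \left(-64 + 144\right) + 15 = 80 + 15 = 95$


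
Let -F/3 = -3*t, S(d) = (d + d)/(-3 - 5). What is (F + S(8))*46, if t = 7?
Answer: 2806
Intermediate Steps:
S(d) = -d/4 (S(d) = (2*d)/(-8) = (2*d)*(-1/8) = -d/4)
F = 63 (F = -(-9)*7 = -3*(-21) = 63)
(F + S(8))*46 = (63 - 1/4*8)*46 = (63 - 2)*46 = 61*46 = 2806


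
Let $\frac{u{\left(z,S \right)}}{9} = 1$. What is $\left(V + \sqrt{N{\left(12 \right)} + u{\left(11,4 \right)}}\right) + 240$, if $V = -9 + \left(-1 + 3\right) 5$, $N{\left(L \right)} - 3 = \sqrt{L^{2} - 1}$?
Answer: $241 + \sqrt{12 + \sqrt{143}} \approx 245.89$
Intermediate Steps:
$u{\left(z,S \right)} = 9$ ($u{\left(z,S \right)} = 9 \cdot 1 = 9$)
$N{\left(L \right)} = 3 + \sqrt{-1 + L^{2}}$ ($N{\left(L \right)} = 3 + \sqrt{L^{2} - 1} = 3 + \sqrt{-1 + L^{2}}$)
$V = 1$ ($V = -9 + 2 \cdot 5 = -9 + 10 = 1$)
$\left(V + \sqrt{N{\left(12 \right)} + u{\left(11,4 \right)}}\right) + 240 = \left(1 + \sqrt{\left(3 + \sqrt{-1 + 12^{2}}\right) + 9}\right) + 240 = \left(1 + \sqrt{\left(3 + \sqrt{-1 + 144}\right) + 9}\right) + 240 = \left(1 + \sqrt{\left(3 + \sqrt{143}\right) + 9}\right) + 240 = \left(1 + \sqrt{12 + \sqrt{143}}\right) + 240 = 241 + \sqrt{12 + \sqrt{143}}$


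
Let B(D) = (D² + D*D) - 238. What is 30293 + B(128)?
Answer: 62823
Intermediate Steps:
B(D) = -238 + 2*D² (B(D) = (D² + D²) - 238 = 2*D² - 238 = -238 + 2*D²)
30293 + B(128) = 30293 + (-238 + 2*128²) = 30293 + (-238 + 2*16384) = 30293 + (-238 + 32768) = 30293 + 32530 = 62823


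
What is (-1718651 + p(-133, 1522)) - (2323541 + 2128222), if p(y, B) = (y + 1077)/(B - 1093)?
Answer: -2647106662/429 ≈ -6.1704e+6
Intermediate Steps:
p(y, B) = (1077 + y)/(-1093 + B)
(-1718651 + p(-133, 1522)) - (2323541 + 2128222) = (-1718651 + (1077 - 133)/(-1093 + 1522)) - (2323541 + 2128222) = (-1718651 + 944/429) - 1*4451763 = (-1718651 + (1/429)*944) - 4451763 = (-1718651 + 944/429) - 4451763 = -737300335/429 - 4451763 = -2647106662/429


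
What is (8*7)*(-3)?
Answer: -168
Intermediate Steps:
(8*7)*(-3) = 56*(-3) = -168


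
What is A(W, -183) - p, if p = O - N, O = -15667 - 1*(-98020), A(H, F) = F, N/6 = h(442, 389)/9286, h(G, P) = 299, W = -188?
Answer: -383213751/4643 ≈ -82536.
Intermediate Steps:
N = 897/4643 (N = 6*(299/9286) = 897/4643 ≈ 0.19319)
O = 82353 (O = -15667 + 98020 = 82353)
p = 382364082/4643 (p = 82353 - 1*897/4643 = 82353 - 897/4643 = 382364082/4643 ≈ 82353.)
A(W, -183) - p = -183 - 1*382364082/4643 = -183 - 382364082/4643 = -383213751/4643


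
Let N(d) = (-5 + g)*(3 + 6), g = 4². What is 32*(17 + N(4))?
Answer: 3712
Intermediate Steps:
g = 16
N(d) = 99 (N(d) = (-5 + 16)*(3 + 6) = 11*9 = 99)
32*(17 + N(4)) = 32*(17 + 99) = 32*116 = 3712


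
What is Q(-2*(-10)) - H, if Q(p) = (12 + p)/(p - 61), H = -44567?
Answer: 1827215/41 ≈ 44566.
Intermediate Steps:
Q(p) = (12 + p)/(-61 + p)
Q(-2*(-10)) - H = (12 - 2*(-10))/(-61 - 2*(-10)) - 1*(-44567) = (12 + 20)/(-61 + 20) + 44567 = 32/(-41) + 44567 = -1/41*32 + 44567 = -32/41 + 44567 = 1827215/41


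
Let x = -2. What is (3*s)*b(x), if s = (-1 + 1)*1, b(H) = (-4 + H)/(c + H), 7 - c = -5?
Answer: 0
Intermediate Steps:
c = 12 (c = 7 - 1*(-5) = 7 + 5 = 12)
b(H) = (-4 + H)/(12 + H)
s = 0 (s = 0*1 = 0)
(3*s)*b(x) = (3*0)*((-4 - 2)/(12 - 2)) = 0*(-6/10) = 0*((⅒)*(-6)) = 0*(-⅗) = 0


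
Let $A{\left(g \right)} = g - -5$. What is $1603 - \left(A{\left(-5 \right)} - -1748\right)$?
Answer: $-145$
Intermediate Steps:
$A{\left(g \right)} = 5 + g$ ($A{\left(g \right)} = g + 5 = 5 + g$)
$1603 - \left(A{\left(-5 \right)} - -1748\right) = 1603 - \left(\left(5 - 5\right) - -1748\right) = 1603 - \left(0 + 1748\right) = 1603 - 1748 = -145$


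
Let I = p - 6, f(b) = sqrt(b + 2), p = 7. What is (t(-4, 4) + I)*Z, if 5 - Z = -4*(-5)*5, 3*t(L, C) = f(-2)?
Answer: -95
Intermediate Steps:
f(b) = sqrt(2 + b)
t(L, C) = 0 (t(L, C) = sqrt(2 - 2)/3 = sqrt(0)/3 = (1/3)*0 = 0)
Z = -95 (Z = 5 - (-4*(-5))*5 = 5 - 20*5 = 5 - 1*100 = 5 - 100 = -95)
I = 1 (I = 7 - 6 = 1)
(t(-4, 4) + I)*Z = (0 + 1)*(-95) = 1*(-95) = -95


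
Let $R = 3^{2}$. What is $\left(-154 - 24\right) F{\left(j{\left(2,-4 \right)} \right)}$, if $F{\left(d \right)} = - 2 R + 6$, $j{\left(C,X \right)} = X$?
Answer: $2136$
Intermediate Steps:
$R = 9$
$F{\left(d \right)} = -12$ ($F{\left(d \right)} = \left(-2\right) 9 + 6 = -18 + 6 = -12$)
$\left(-154 - 24\right) F{\left(j{\left(2,-4 \right)} \right)} = \left(-154 - 24\right) \left(-12\right) = \left(-178\right) \left(-12\right) = 2136$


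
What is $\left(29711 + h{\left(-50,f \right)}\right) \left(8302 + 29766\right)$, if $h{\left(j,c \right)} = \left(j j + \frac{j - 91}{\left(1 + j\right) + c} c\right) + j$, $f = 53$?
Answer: $1153184407$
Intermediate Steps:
$h{\left(j,c \right)} = j + j^{2} + \frac{c \left(-91 + j\right)}{1 + c + j}$ ($h{\left(j,c \right)} = \left(j^{2} + \frac{-91 + j}{1 + c + j} c\right) + j = \left(j^{2} + \frac{c \left(-91 + j\right)}{1 + c + j}\right) + j = j + j^{2} + \frac{c \left(-91 + j\right)}{1 + c + j}$)
$\left(29711 + h{\left(-50,f \right)}\right) \left(8302 + 29766\right) = \left(29711 + \frac{-50 + \left(-50\right)^{3} - 4823 + 2 \left(-50\right)^{2} + 53 \left(-50\right)^{2} + 2 \cdot 53 \left(-50\right)}{1 + 53 - 50}\right) \left(8302 + 29766\right) = \left(29711 + \frac{-50 - 125000 - 4823 + 2 \cdot 2500 + 53 \cdot 2500 - 5300}{4}\right) 38068 = \left(29711 + \frac{-50 - 125000 - 4823 + 5000 + 132500 - 5300}{4}\right) 38068 = \left(29711 + \frac{1}{4} \cdot 2327\right) 38068 = \left(29711 + \frac{2327}{4}\right) 38068 = \frac{121171}{4} \cdot 38068 = 1153184407$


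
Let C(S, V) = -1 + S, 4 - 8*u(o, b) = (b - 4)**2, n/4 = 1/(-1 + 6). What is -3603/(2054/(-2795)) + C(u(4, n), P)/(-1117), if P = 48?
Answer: 10815984328/2206075 ≈ 4902.8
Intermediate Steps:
n = 4/5 (n = 4/(-1 + 6) = 4/5 ≈ 0.80000)
u(o, b) = 1/2 - (-4 + b)**2/8 (u(o, b) = 1/2 - (b - 4)**2/8 = 1/2 - (-4 + b)**2/8)
-3603/(2054/(-2795)) + C(u(4, n), P)/(-1117) = -3603/(2054/(-2795)) + (-1 + (1/2 - (-4 + 4/5)**2/8))/(-1117) = -3603/(2054*(-1/2795)) + (-1 + (1/2 - (-16/5)**2/8))*(-1/1117) = -3603/(-158/215) + (-1 + (1/2 - 1/8*256/25))*(-1/1117) = -3603*(-215/158) + (-1 + (1/2 - 32/25))*(-1/1117) = 774645/158 + (-1 - 39/50)*(-1/1117) = 774645/158 - 89/50*(-1/1117) = 774645/158 + 89/55850 = 10815984328/2206075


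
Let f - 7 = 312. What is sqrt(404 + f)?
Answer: sqrt(723) ≈ 26.889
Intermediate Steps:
f = 319 (f = 7 + 312 = 319)
sqrt(404 + f) = sqrt(404 + 319) = sqrt(723)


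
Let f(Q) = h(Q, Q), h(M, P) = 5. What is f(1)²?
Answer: 25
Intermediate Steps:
f(Q) = 5
f(1)² = 5² = 25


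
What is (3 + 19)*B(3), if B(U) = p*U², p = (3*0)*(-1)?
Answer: 0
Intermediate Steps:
p = 0 (p = 0*(-1) = 0)
B(U) = 0 (B(U) = 0*U² = 0)
(3 + 19)*B(3) = (3 + 19)*0 = 22*0 = 0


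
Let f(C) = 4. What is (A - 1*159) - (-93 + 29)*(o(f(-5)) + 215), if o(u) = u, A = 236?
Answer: 14093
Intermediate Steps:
(A - 1*159) - (-93 + 29)*(o(f(-5)) + 215) = (236 - 1*159) - (-93 + 29)*(4 + 215) = (236 - 159) - (-64)*219 = 77 - 1*(-14016) = 77 + 14016 = 14093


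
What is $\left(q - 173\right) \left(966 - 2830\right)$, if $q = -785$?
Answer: $1785712$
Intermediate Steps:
$\left(q - 173\right) \left(966 - 2830\right) = \left(-785 - 173\right) \left(966 - 2830\right) = \left(-958\right) \left(-1864\right) = 1785712$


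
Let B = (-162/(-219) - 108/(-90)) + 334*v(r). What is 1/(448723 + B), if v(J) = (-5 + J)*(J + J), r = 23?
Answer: 365/264726083 ≈ 1.3788e-6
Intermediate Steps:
v(J) = 2*J*(-5 + J) (v(J) = (-5 + J)*(2*J) = 2*J*(-5 + J))
B = 100942188/365 (B = (-162/(-219) - 108/(-90)) + 334*(2*23*(-5 + 23)) = (-162*(-1/219) - 108*(-1/90)) + 334*(2*23*18) = (54/73 + 6/5) + 334*828 = 708/365 + 276552 = 100942188/365 ≈ 2.7655e+5)
1/(448723 + B) = 1/(448723 + 100942188/365) = 1/(264726083/365) = 365/264726083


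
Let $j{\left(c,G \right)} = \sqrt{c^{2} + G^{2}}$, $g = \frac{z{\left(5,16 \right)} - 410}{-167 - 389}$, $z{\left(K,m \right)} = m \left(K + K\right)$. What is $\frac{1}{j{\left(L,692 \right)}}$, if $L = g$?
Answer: $\frac{278 \sqrt{37008541001}}{37008541001} \approx 0.0014451$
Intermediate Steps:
$z{\left(K,m \right)} = 2 K m$ ($z{\left(K,m \right)} = m 2 K = 2 K m$)
$g = \frac{125}{278}$ ($g = \frac{2 \cdot 5 \cdot 16 - 410}{-167 - 389} = \frac{160 - 410}{-556} = \left(-250\right) \left(- \frac{1}{556}\right) = \frac{125}{278} \approx 0.44964$)
$L = \frac{125}{278} \approx 0.44964$
$j{\left(c,G \right)} = \sqrt{G^{2} + c^{2}}$
$\frac{1}{j{\left(L,692 \right)}} = \frac{1}{\sqrt{692^{2} + \left(\frac{125}{278}\right)^{2}}} = \frac{1}{\sqrt{478864 + \frac{15625}{77284}}} = \frac{1}{\sqrt{\frac{37008541001}{77284}}} = \frac{1}{\frac{1}{278} \sqrt{37008541001}} = \frac{278 \sqrt{37008541001}}{37008541001}$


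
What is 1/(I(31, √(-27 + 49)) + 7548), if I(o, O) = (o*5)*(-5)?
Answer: 1/6773 ≈ 0.00014765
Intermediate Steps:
I(o, O) = -25*o (I(o, O) = (5*o)*(-5) = -25*o)
1/(I(31, √(-27 + 49)) + 7548) = 1/(-25*31 + 7548) = 1/(-775 + 7548) = 1/6773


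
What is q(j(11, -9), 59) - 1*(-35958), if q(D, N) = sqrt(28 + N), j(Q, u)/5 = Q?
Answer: 35958 + sqrt(87) ≈ 35967.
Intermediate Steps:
j(Q, u) = 5*Q
q(j(11, -9), 59) - 1*(-35958) = sqrt(28 + 59) - 1*(-35958) = sqrt(87) + 35958 = 35958 + sqrt(87)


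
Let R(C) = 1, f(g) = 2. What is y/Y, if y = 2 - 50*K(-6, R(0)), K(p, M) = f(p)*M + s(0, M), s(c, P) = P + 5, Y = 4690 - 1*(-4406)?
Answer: -199/4548 ≈ -0.043755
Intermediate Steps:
Y = 9096 (Y = 4690 + 4406 = 9096)
s(c, P) = 5 + P
K(p, M) = 5 + 3*M (K(p, M) = 2*M + (5 + M) = 5 + 3*M)
y = -398 (y = 2 - 50*(5 + 3*1) = 2 - 50*(5 + 3) = 2 - 50*8 = 2 - 400 = -398)
y/Y = -398/9096 = -398*1/9096 = -199/4548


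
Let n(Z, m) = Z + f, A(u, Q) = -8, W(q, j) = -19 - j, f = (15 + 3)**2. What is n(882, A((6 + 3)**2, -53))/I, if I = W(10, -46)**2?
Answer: 134/81 ≈ 1.6543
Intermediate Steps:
f = 324 (f = 18**2 = 324)
n(Z, m) = 324 + Z (n(Z, m) = Z + 324 = 324 + Z)
I = 729 (I = (-19 - 1*(-46))**2 = (-19 + 46)**2 = 27**2 = 729)
n(882, A((6 + 3)**2, -53))/I = (324 + 882)/729 = 1206*(1/729) = 134/81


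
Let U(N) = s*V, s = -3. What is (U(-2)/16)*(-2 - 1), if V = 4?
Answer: 9/4 ≈ 2.2500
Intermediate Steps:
U(N) = -12 (U(N) = -3*4 = -12)
(U(-2)/16)*(-2 - 1) = (-12/16)*(-2 - 1) = -12*1/16*(-3) = -3/4*(-3) = 9/4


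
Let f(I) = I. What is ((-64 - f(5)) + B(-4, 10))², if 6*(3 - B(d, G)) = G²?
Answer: 61504/9 ≈ 6833.8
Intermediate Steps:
B(d, G) = 3 - G²/6
((-64 - f(5)) + B(-4, 10))² = ((-64 - 1*5) + (3 - ⅙*10²))² = ((-64 - 5) + (3 - ⅙*100))² = (-69 + (3 - 50/3))² = (-69 - 41/3)² = (-248/3)² = 61504/9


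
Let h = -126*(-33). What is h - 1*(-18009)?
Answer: 22167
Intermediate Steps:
h = 4158
h - 1*(-18009) = 4158 - 1*(-18009) = 4158 + 18009 = 22167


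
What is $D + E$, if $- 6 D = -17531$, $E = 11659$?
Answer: $\frac{87485}{6} \approx 14581.0$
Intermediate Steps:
$D = \frac{17531}{6}$ ($D = \left(- \frac{1}{6}\right) \left(-17531\right) = \frac{17531}{6} \approx 2921.8$)
$D + E = \frac{17531}{6} + 11659 = \frac{87485}{6}$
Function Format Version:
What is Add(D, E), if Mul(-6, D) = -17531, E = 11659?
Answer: Rational(87485, 6) ≈ 14581.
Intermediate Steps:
D = Rational(17531, 6) (D = Mul(Rational(-1, 6), -17531) = Rational(17531, 6) ≈ 2921.8)
Add(D, E) = Add(Rational(17531, 6), 11659) = Rational(87485, 6)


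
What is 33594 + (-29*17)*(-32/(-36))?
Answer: 298402/9 ≈ 33156.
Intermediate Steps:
33594 + (-29*17)*(-32/(-36)) = 33594 - (-15776)*(-1)/36 = 33594 - 493*8/9 = 33594 - 3944/9 = 298402/9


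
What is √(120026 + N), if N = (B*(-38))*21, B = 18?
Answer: √105662 ≈ 325.06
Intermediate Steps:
N = -14364 (N = (18*(-38))*21 = -684*21 = -14364)
√(120026 + N) = √(120026 - 14364) = √105662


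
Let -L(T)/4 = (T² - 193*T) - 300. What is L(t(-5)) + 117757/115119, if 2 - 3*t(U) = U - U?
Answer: 197303813/115119 ≈ 1713.9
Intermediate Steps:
t(U) = ⅔ (t(U) = ⅔ - (U - U)/3 = ⅔ - ⅓*0 = ⅔ + 0 = ⅔)
L(T) = 1200 - 4*T² + 772*T (L(T) = -4*((T² - 193*T) - 300) = -4*(-300 + T² - 193*T) = 1200 - 4*T² + 772*T)
L(t(-5)) + 117757/115119 = (1200 - 4*(⅔)² + 772*(⅔)) + 117757/115119 = (1200 - 4*4/9 + 1544/3) + 117757*(1/115119) = (1200 - 16/9 + 1544/3) + 117757/115119 = 15416/9 + 117757/115119 = 197303813/115119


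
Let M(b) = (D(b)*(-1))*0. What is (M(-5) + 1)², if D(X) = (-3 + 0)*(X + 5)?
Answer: 1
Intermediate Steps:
D(X) = -15 - 3*X (D(X) = -3*(5 + X) = -15 - 3*X)
M(b) = 0 (M(b) = ((-15 - 3*b)*(-1))*0 = (15 + 3*b)*0 = 0)
(M(-5) + 1)² = (0 + 1)² = 1² = 1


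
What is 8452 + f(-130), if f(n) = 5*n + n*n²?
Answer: -2189198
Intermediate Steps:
f(n) = n³ + 5*n (f(n) = 5*n + n³ = n³ + 5*n)
8452 + f(-130) = 8452 - 130*(5 + (-130)²) = 8452 - 130*(5 + 16900) = 8452 - 130*16905 = 8452 - 2197650 = -2189198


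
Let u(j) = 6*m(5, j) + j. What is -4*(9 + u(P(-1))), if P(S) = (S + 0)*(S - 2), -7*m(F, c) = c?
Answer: -264/7 ≈ -37.714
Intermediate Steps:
m(F, c) = -c/7
P(S) = S*(-2 + S)
u(j) = j/7 (u(j) = 6*(-j/7) + j = -6*j/7 + j = j/7)
-4*(9 + u(P(-1))) = -4*(9 + (-(-2 - 1))/7) = -4*(9 + (-1*(-3))/7) = -4*(9 + (⅐)*3) = -4*(9 + 3/7) = -4*66/7 = -264/7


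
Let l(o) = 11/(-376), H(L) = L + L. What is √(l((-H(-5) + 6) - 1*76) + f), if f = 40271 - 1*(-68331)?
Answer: 3*√426492006/188 ≈ 329.55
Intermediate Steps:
H(L) = 2*L
l(o) = -11/376 (l(o) = 11*(-1/376) = -11/376)
f = 108602 (f = 40271 + 68331 = 108602)
√(l((-H(-5) + 6) - 1*76) + f) = √(-11/376 + 108602) = √(40834341/376) = 3*√426492006/188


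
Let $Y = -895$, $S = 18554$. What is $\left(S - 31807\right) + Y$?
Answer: $-14148$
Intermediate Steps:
$\left(S - 31807\right) + Y = \left(18554 - 31807\right) - 895 = -13253 - 895 = -14148$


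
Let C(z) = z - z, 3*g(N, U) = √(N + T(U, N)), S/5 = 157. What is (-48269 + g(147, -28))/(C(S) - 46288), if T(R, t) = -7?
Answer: 48269/46288 - √35/69432 ≈ 1.0427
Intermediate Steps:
S = 785 (S = 5*157 = 785)
g(N, U) = √(-7 + N)/3 (g(N, U) = √(N - 7)/3 = √(-7 + N)/3)
C(z) = 0
(-48269 + g(147, -28))/(C(S) - 46288) = (-48269 + √(-7 + 147)/3)/(0 - 46288) = (-48269 + √140/3)/(-46288) = (-48269 + (2*√35)/3)*(-1/46288) = (-48269 + 2*√35/3)*(-1/46288) = 48269/46288 - √35/69432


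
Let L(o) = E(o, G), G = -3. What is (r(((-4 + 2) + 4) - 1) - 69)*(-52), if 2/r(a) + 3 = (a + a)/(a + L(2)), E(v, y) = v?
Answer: 25428/7 ≈ 3632.6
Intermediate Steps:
L(o) = o
r(a) = 2/(-3 + 2*a/(2 + a)) (r(a) = 2/(-3 + (a + a)/(a + 2)) = 2/(-3 + (2*a)/(2 + a)) = 2/(-3 + 2*a/(2 + a)))
(r(((-4 + 2) + 4) - 1) - 69)*(-52) = (2*(-2 - (((-4 + 2) + 4) - 1))/(6 + (((-4 + 2) + 4) - 1)) - 69)*(-52) = (2*(-2 - ((-2 + 4) - 1))/(6 + ((-2 + 4) - 1)) - 69)*(-52) = (2*(-2 - (2 - 1))/(6 + (2 - 1)) - 69)*(-52) = (2*(-2 - 1*1)/(6 + 1) - 69)*(-52) = (2*(-2 - 1)/7 - 69)*(-52) = (2*(⅐)*(-3) - 69)*(-52) = (-6/7 - 69)*(-52) = -489/7*(-52) = 25428/7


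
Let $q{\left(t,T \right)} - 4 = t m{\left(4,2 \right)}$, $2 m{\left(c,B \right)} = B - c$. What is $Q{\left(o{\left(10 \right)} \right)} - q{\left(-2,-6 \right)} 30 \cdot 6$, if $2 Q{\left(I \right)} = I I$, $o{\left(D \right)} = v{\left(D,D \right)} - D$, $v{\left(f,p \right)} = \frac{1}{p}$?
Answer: $- \frac{206199}{200} \approx -1031.0$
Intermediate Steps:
$m{\left(c,B \right)} = \frac{B}{2} - \frac{c}{2}$ ($m{\left(c,B \right)} = \frac{B - c}{2} = \frac{B}{2} - \frac{c}{2}$)
$o{\left(D \right)} = \frac{1}{D} - D$
$q{\left(t,T \right)} = 4 - t$ ($q{\left(t,T \right)} = 4 + t \left(\frac{1}{2} \cdot 2 - 2\right) = 4 + t \left(1 - 2\right) = 4 + t \left(-1\right) = 4 - t$)
$Q{\left(I \right)} = \frac{I^{2}}{2}$ ($Q{\left(I \right)} = \frac{I I}{2} = \frac{I^{2}}{2}$)
$Q{\left(o{\left(10 \right)} \right)} - q{\left(-2,-6 \right)} 30 \cdot 6 = \frac{\left(\frac{1}{10} - 10\right)^{2}}{2} - \left(4 - -2\right) 30 \cdot 6 = \frac{\left(\frac{1}{10} - 10\right)^{2}}{2} - \left(4 + 2\right) 30 \cdot 6 = \frac{\left(- \frac{99}{10}\right)^{2}}{2} - 6 \cdot 30 \cdot 6 = \frac{1}{2} \cdot \frac{9801}{100} - 180 \cdot 6 = \frac{9801}{200} - 1080 = - \frac{206199}{200}$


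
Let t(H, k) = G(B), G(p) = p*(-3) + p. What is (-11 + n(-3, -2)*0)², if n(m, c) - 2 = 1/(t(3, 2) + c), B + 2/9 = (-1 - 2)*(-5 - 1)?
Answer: 121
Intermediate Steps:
B = 160/9 (B = -2/9 + (-1 - 2)*(-5 - 1) = -2/9 - 3*(-6) = -2/9 + 18 = 160/9 ≈ 17.778)
G(p) = -2*p (G(p) = -3*p + p = -2*p)
t(H, k) = -320/9 (t(H, k) = -2*160/9 = -320/9)
n(m, c) = 2 + 1/(-320/9 + c)
(-11 + n(-3, -2)*0)² = (-11 + ((-631 + 18*(-2))/(-320 + 9*(-2)))*0)² = (-11 + ((-631 - 36)/(-320 - 18))*0)² = (-11 + (-667/(-338))*0)² = (-11 - 1/338*(-667)*0)² = (-11 + (667/338)*0)² = (-11 + 0)² = (-11)² = 121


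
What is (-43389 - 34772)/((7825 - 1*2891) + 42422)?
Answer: -78161/47356 ≈ -1.6505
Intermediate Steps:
(-43389 - 34772)/((7825 - 1*2891) + 42422) = -78161/((7825 - 2891) + 42422) = -78161/(4934 + 42422) = -78161/47356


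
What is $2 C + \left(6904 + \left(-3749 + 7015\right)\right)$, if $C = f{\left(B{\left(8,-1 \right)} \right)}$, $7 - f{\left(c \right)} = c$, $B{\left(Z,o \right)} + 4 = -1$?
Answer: $10194$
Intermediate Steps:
$B{\left(Z,o \right)} = -5$ ($B{\left(Z,o \right)} = -4 - 1 = -5$)
$f{\left(c \right)} = 7 - c$
$C = 12$ ($C = 7 - -5 = 7 + 5 = 12$)
$2 C + \left(6904 + \left(-3749 + 7015\right)\right) = 2 \cdot 12 + \left(6904 + \left(-3749 + 7015\right)\right) = 24 + \left(6904 + 3266\right) = 24 + 10170 = 10194$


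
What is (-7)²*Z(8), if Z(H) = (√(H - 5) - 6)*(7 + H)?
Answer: -4410 + 735*√3 ≈ -3136.9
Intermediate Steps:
Z(H) = (-6 + √(-5 + H))*(7 + H) (Z(H) = (√(-5 + H) - 6)*(7 + H) = (-6 + √(-5 + H))*(7 + H))
(-7)²*Z(8) = (-7)²*(-42 - 6*8 + 7*√(-5 + 8) + 8*√(-5 + 8)) = 49*(-42 - 48 + 7*√3 + 8*√3) = 49*(-90 + 15*√3) = -4410 + 735*√3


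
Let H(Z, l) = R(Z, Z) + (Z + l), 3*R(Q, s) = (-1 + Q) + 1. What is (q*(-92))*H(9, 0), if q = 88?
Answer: -97152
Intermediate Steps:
R(Q, s) = Q/3 (R(Q, s) = ((-1 + Q) + 1)/3 = Q/3)
H(Z, l) = l + 4*Z/3 (H(Z, l) = Z/3 + (Z + l) = l + 4*Z/3)
(q*(-92))*H(9, 0) = (88*(-92))*(0 + (4/3)*9) = -8096*(0 + 12) = -8096*12 = -97152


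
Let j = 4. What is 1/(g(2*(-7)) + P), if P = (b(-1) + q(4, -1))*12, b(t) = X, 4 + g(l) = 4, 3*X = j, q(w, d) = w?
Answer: 1/64 ≈ 0.015625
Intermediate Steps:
X = 4/3 (X = (⅓)*4 = 4/3 ≈ 1.3333)
g(l) = 0 (g(l) = -4 + 4 = 0)
b(t) = 4/3
P = 64 (P = (4/3 + 4)*12 = (16/3)*12 = 64)
1/(g(2*(-7)) + P) = 1/(0 + 64) = 1/64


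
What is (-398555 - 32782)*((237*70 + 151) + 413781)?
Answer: -185700067914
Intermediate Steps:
(-398555 - 32782)*((237*70 + 151) + 413781) = -431337*((16590 + 151) + 413781) = -431337*(16741 + 413781) = -431337*430522 = -185700067914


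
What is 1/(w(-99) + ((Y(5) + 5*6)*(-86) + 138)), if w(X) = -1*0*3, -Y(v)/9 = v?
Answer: 1/1428 ≈ 0.00070028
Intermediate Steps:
Y(v) = -9*v
w(X) = 0 (w(X) = 0*3 = 0)
1/(w(-99) + ((Y(5) + 5*6)*(-86) + 138)) = 1/(0 + ((-9*5 + 5*6)*(-86) + 138)) = 1/(0 + ((-45 + 30)*(-86) + 138)) = 1/(0 + (-15*(-86) + 138)) = 1/(0 + (1290 + 138)) = 1/(0 + 1428) = 1/1428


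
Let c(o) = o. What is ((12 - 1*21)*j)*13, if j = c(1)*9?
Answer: -1053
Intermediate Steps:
j = 9 (j = 1*9 = 9)
((12 - 1*21)*j)*13 = ((12 - 1*21)*9)*13 = ((12 - 21)*9)*13 = -9*9*13 = -81*13 = -1053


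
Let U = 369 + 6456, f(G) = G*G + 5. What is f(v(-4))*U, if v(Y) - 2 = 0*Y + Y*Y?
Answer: 2245425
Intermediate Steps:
v(Y) = 2 + Y² (v(Y) = 2 + (0*Y + Y*Y) = 2 + (0 + Y²) = 2 + Y²)
f(G) = 5 + G² (f(G) = G² + 5 = 5 + G²)
U = 6825
f(v(-4))*U = (5 + (2 + (-4)²)²)*6825 = (5 + (2 + 16)²)*6825 = (5 + 18²)*6825 = (5 + 324)*6825 = 329*6825 = 2245425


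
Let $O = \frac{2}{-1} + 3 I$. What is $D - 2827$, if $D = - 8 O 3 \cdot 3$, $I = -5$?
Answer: $-1603$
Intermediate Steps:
$O = -17$ ($O = \frac{2}{-1} + 3 \left(-5\right) = 2 \left(-1\right) - 15 = -2 - 15 = -17$)
$D = 1224$ ($D = \left(-8\right) \left(-17\right) 3 \cdot 3 = 136 \cdot 9 = 1224$)
$D - 2827 = 1224 - 2827 = -1603$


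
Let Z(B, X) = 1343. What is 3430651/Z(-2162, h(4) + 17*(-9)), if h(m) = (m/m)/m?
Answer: 201803/79 ≈ 2554.5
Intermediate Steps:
h(m) = 1/m
3430651/Z(-2162, h(4) + 17*(-9)) = 3430651/1343 = 3430651*(1/1343) = 201803/79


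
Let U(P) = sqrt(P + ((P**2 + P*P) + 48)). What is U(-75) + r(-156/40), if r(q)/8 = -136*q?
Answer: 21216/5 + 3*sqrt(1247) ≈ 4349.1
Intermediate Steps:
U(P) = sqrt(48 + P + 2*P**2) (U(P) = sqrt(P + ((P**2 + P**2) + 48)) = sqrt(P + (2*P**2 + 48)) = sqrt(P + (48 + 2*P**2)) = sqrt(48 + P + 2*P**2))
r(q) = -1088*q (r(q) = 8*(-136*q) = -1088*q)
U(-75) + r(-156/40) = sqrt(48 - 75 + 2*(-75)**2) - (-169728)/40 = sqrt(48 - 75 + 2*5625) - (-169728)/40 = sqrt(48 - 75 + 11250) - 1088*(-39/10) = sqrt(11223) + 21216/5 = 3*sqrt(1247) + 21216/5 = 21216/5 + 3*sqrt(1247)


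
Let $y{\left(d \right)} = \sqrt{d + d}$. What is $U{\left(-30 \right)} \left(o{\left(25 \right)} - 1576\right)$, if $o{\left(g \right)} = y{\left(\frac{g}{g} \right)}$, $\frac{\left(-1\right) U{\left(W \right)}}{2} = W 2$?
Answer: $-189120 + 120 \sqrt{2} \approx -1.8895 \cdot 10^{5}$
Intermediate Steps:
$U{\left(W \right)} = - 4 W$ ($U{\left(W \right)} = - 2 W 2 = - 2 \cdot 2 W = - 4 W$)
$y{\left(d \right)} = \sqrt{2} \sqrt{d}$ ($y{\left(d \right)} = \sqrt{2 d} = \sqrt{2} \sqrt{d}$)
$o{\left(g \right)} = \sqrt{2}$ ($o{\left(g \right)} = \sqrt{2} \sqrt{\frac{g}{g}} = \sqrt{2} \sqrt{1} = \sqrt{2} \cdot 1 = \sqrt{2}$)
$U{\left(-30 \right)} \left(o{\left(25 \right)} - 1576\right) = \left(-4\right) \left(-30\right) \left(\sqrt{2} - 1576\right) = 120 \left(-1576 + \sqrt{2}\right) = -189120 + 120 \sqrt{2}$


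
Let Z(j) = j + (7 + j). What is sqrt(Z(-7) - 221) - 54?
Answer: -54 + 2*I*sqrt(57) ≈ -54.0 + 15.1*I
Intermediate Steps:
Z(j) = 7 + 2*j
sqrt(Z(-7) - 221) - 54 = sqrt((7 + 2*(-7)) - 221) - 54 = sqrt((7 - 14) - 221) - 54 = sqrt(-7 - 221) - 54 = sqrt(-228) - 54 = 2*I*sqrt(57) - 54 = -54 + 2*I*sqrt(57)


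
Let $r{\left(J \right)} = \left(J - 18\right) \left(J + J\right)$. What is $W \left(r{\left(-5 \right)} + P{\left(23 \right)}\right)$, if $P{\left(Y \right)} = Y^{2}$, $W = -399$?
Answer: $-302841$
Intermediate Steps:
$r{\left(J \right)} = 2 J \left(-18 + J\right)$ ($r{\left(J \right)} = \left(-18 + J\right) 2 J = 2 J \left(-18 + J\right)$)
$W \left(r{\left(-5 \right)} + P{\left(23 \right)}\right) = - 399 \left(2 \left(-5\right) \left(-18 - 5\right) + 23^{2}\right) = - 399 \left(2 \left(-5\right) \left(-23\right) + 529\right) = - 399 \left(230 + 529\right) = \left(-399\right) 759 = -302841$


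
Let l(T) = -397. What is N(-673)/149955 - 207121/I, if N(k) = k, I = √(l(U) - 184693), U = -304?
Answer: -673/149955 + 207121*I*√185090/185090 ≈ -0.004488 + 481.43*I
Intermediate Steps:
I = I*√185090 (I = √(-397 - 184693) = √(-185090) = I*√185090 ≈ 430.22*I)
N(-673)/149955 - 207121/I = -673/149955 - 207121*(-I*√185090/185090) = -673*1/149955 - (-207121)*I*√185090/185090 = -673/149955 + 207121*I*√185090/185090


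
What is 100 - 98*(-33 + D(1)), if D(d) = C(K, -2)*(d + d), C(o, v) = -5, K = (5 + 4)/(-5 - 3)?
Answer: 4314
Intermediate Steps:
K = -9/8 (K = 9/(-8) = 9*(-⅛) = -9/8 ≈ -1.1250)
D(d) = -10*d (D(d) = -5*(d + d) = -10*d)
100 - 98*(-33 + D(1)) = 100 - 98*(-33 - 10*1) = 100 - 98*(-33 - 10) = 100 - 98*(-43) = 100 + 4214 = 4314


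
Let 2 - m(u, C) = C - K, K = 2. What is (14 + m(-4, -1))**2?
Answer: 361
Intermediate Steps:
m(u, C) = 4 - C (m(u, C) = 2 - (C - 1*2) = 2 - (C - 2) = 2 - (-2 + C) = 2 + (2 - C) = 4 - C)
(14 + m(-4, -1))**2 = (14 + (4 - 1*(-1)))**2 = (14 + (4 + 1))**2 = (14 + 5)**2 = 19**2 = 361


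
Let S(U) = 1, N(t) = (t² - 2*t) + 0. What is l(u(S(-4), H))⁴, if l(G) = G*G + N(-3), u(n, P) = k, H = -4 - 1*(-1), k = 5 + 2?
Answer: 16777216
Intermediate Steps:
k = 7
N(t) = t² - 2*t
H = -3 (H = -4 + 1 = -3)
u(n, P) = 7
l(G) = 15 + G² (l(G) = G*G - 3*(-2 - 3) = G² - 3*(-5) = G² + 15 = 15 + G²)
l(u(S(-4), H))⁴ = (15 + 7²)⁴ = (15 + 49)⁴ = 64⁴ = 16777216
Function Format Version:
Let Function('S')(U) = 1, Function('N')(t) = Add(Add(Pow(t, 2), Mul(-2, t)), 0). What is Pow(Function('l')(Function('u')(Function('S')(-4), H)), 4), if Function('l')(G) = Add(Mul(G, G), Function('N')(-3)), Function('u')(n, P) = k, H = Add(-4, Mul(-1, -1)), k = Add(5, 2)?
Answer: 16777216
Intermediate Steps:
k = 7
Function('N')(t) = Add(Pow(t, 2), Mul(-2, t))
H = -3 (H = Add(-4, 1) = -3)
Function('u')(n, P) = 7
Function('l')(G) = Add(15, Pow(G, 2)) (Function('l')(G) = Add(Mul(G, G), Mul(-3, Add(-2, -3))) = Add(Pow(G, 2), Mul(-3, -5)) = Add(Pow(G, 2), 15) = Add(15, Pow(G, 2)))
Pow(Function('l')(Function('u')(Function('S')(-4), H)), 4) = Pow(Add(15, Pow(7, 2)), 4) = Pow(Add(15, 49), 4) = Pow(64, 4) = 16777216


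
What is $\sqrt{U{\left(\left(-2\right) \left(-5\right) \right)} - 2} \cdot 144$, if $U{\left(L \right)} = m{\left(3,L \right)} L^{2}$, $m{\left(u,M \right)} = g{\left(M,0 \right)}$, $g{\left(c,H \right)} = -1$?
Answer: $144 i \sqrt{102} \approx 1454.3 i$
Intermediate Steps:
$m{\left(u,M \right)} = -1$
$U{\left(L \right)} = - L^{2}$
$\sqrt{U{\left(\left(-2\right) \left(-5\right) \right)} - 2} \cdot 144 = \sqrt{- \left(\left(-2\right) \left(-5\right)\right)^{2} - 2} \cdot 144 = \sqrt{- 10^{2} - 2} \cdot 144 = \sqrt{\left(-1\right) 100 - 2} \cdot 144 = \sqrt{-100 - 2} \cdot 144 = \sqrt{-102} \cdot 144 = i \sqrt{102} \cdot 144 = 144 i \sqrt{102}$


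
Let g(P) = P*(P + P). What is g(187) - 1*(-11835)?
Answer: 81773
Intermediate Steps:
g(P) = 2*P² (g(P) = P*(2*P) = 2*P²)
g(187) - 1*(-11835) = 2*187² - 1*(-11835) = 2*34969 + 11835 = 69938 + 11835 = 81773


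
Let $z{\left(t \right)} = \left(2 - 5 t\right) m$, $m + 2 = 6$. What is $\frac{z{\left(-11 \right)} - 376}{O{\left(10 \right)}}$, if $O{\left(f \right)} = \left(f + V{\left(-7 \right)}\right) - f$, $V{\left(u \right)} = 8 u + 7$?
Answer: $\frac{148}{49} \approx 3.0204$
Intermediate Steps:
$m = 4$ ($m = -2 + 6 = 4$)
$V{\left(u \right)} = 7 + 8 u$
$O{\left(f \right)} = -49$ ($O{\left(f \right)} = \left(f + \left(7 + 8 \left(-7\right)\right)\right) - f = \left(f + \left(7 - 56\right)\right) - f = \left(f - 49\right) - f = \left(-49 + f\right) - f = -49$)
$z{\left(t \right)} = 8 - 20 t$ ($z{\left(t \right)} = \left(2 - 5 t\right) 4 = 8 - 20 t$)
$\frac{z{\left(-11 \right)} - 376}{O{\left(10 \right)}} = \frac{\left(8 - -220\right) - 376}{-49} = \left(\left(8 + 220\right) - 376\right) \left(- \frac{1}{49}\right) = \left(228 - 376\right) \left(- \frac{1}{49}\right) = \left(-148\right) \left(- \frac{1}{49}\right) = \frac{148}{49}$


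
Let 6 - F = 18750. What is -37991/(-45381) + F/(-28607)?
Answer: 1937430001/1298214267 ≈ 1.4924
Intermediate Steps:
F = -18744 (F = 6 - 1*18750 = 6 - 18750 = -18744)
-37991/(-45381) + F/(-28607) = -37991/(-45381) - 18744/(-28607) = -37991*(-1/45381) - 18744*(-1/28607) = 37991/45381 + 18744/28607 = 1937430001/1298214267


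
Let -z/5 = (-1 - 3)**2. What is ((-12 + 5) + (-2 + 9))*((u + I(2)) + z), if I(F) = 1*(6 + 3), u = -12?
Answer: 0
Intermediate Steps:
I(F) = 9 (I(F) = 1*9 = 9)
z = -80 (z = -5*(-1 - 3)**2 = -5*(-4)**2 = -5*16 = -80)
((-12 + 5) + (-2 + 9))*((u + I(2)) + z) = ((-12 + 5) + (-2 + 9))*((-12 + 9) - 80) = (-7 + 7)*(-3 - 80) = 0*(-83) = 0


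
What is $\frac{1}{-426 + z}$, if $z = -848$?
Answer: $- \frac{1}{1274} \approx -0.00078493$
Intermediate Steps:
$\frac{1}{-426 + z} = \frac{1}{-426 - 848} = \frac{1}{-1274} = - \frac{1}{1274}$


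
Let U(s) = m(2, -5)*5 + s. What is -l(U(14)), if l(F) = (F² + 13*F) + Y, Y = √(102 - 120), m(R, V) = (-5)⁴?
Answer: -9894128 - 3*I*√2 ≈ -9.8941e+6 - 4.2426*I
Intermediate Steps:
m(R, V) = 625
Y = 3*I*√2 (Y = √(-18) = 3*I*√2 ≈ 4.2426*I)
U(s) = 3125 + s (U(s) = 625*5 + s = 3125 + s)
l(F) = F² + 13*F + 3*I*√2 (l(F) = (F² + 13*F) + 3*I*√2 = F² + 13*F + 3*I*√2)
-l(U(14)) = -((3125 + 14)² + 13*(3125 + 14) + 3*I*√2) = -(3139² + 13*3139 + 3*I*√2) = -(9853321 + 40807 + 3*I*√2) = -(9894128 + 3*I*√2) = -9894128 - 3*I*√2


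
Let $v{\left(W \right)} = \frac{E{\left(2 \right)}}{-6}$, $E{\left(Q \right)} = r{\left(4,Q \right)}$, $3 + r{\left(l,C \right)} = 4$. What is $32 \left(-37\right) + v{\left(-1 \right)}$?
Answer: $- \frac{7105}{6} \approx -1184.2$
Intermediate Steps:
$r{\left(l,C \right)} = 1$ ($r{\left(l,C \right)} = -3 + 4 = 1$)
$E{\left(Q \right)} = 1$
$v{\left(W \right)} = - \frac{1}{6}$ ($v{\left(W \right)} = 1 \frac{1}{-6} = 1 \left(- \frac{1}{6}\right) = - \frac{1}{6}$)
$32 \left(-37\right) + v{\left(-1 \right)} = 32 \left(-37\right) - \frac{1}{6} = -1184 - \frac{1}{6} = - \frac{7105}{6}$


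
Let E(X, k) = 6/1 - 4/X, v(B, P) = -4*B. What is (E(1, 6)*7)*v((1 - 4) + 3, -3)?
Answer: 0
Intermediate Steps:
E(X, k) = 6 - 4/X (E(X, k) = 6*1 - 4/X = 6 - 4/X)
(E(1, 6)*7)*v((1 - 4) + 3, -3) = ((6 - 4/1)*7)*(-4*((1 - 4) + 3)) = ((6 - 4*1)*7)*(-4*(-3 + 3)) = ((6 - 4)*7)*(-4*0) = (2*7)*0 = 14*0 = 0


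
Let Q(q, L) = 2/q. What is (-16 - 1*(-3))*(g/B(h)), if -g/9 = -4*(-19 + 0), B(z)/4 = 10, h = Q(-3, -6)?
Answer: 2223/10 ≈ 222.30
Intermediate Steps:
h = -⅔ (h = 2/(-3) = 2*(-⅓) = -⅔ ≈ -0.66667)
B(z) = 40 (B(z) = 4*10 = 40)
g = -684 (g = -(-36)*(-19 + 0) = -(-36)*(-19) = -9*76 = -684)
(-16 - 1*(-3))*(g/B(h)) = (-16 - 1*(-3))*(-684/40) = (-16 + 3)*(-684*1/40) = -13*(-171/10) = 2223/10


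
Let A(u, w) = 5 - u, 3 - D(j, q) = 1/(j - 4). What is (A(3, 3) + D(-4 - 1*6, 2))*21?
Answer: 213/2 ≈ 106.50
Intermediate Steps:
D(j, q) = 3 - 1/(-4 + j) (D(j, q) = 3 - 1/(j - 4) = 3 - 1/(-4 + j))
(A(3, 3) + D(-4 - 1*6, 2))*21 = ((5 - 1*3) + (-13 + 3*(-4 - 1*6))/(-4 + (-4 - 1*6)))*21 = ((5 - 3) + (-13 + 3*(-4 - 6))/(-4 + (-4 - 6)))*21 = (2 + (-13 + 3*(-10))/(-4 - 10))*21 = (2 + (-13 - 30)/(-14))*21 = (2 - 1/14*(-43))*21 = (2 + 43/14)*21 = (71/14)*21 = 213/2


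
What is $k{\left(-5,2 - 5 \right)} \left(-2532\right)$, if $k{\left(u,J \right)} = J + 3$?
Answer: $0$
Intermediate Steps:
$k{\left(u,J \right)} = 3 + J$
$k{\left(-5,2 - 5 \right)} \left(-2532\right) = \left(3 + \left(2 - 5\right)\right) \left(-2532\right) = \left(3 - 3\right) \left(-2532\right) = 0 \left(-2532\right) = 0$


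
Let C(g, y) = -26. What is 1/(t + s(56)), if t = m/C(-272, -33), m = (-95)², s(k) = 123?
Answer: -26/5827 ≈ -0.0044620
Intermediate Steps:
m = 9025
t = -9025/26 (t = 9025/(-26) = 9025*(-1/26) = -9025/26 ≈ -347.12)
1/(t + s(56)) = 1/(-9025/26 + 123) = 1/(-5827/26) = -26/5827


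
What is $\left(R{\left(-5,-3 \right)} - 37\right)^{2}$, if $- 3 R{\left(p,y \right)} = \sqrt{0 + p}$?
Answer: $\frac{\left(111 + i \sqrt{5}\right)^{2}}{9} \approx 1368.4 + 55.156 i$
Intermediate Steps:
$R{\left(p,y \right)} = - \frac{\sqrt{p}}{3}$ ($R{\left(p,y \right)} = - \frac{\sqrt{0 + p}}{3} = - \frac{\sqrt{p}}{3}$)
$\left(R{\left(-5,-3 \right)} - 37\right)^{2} = \left(- \frac{\sqrt{-5}}{3} - 37\right)^{2} = \left(- \frac{i \sqrt{5}}{3} - 37\right)^{2} = \left(-37 - \frac{i \sqrt{5}}{3}\right)^{2}$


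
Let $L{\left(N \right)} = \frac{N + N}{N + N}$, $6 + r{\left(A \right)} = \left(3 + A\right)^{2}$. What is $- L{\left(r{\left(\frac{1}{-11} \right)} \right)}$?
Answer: $-1$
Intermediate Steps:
$r{\left(A \right)} = -6 + \left(3 + A\right)^{2}$
$L{\left(N \right)} = 1$ ($L{\left(N \right)} = \frac{2 N}{2 N} = 2 N \frac{1}{2 N} = 1$)
$- L{\left(r{\left(\frac{1}{-11} \right)} \right)} = \left(-1\right) 1 = -1$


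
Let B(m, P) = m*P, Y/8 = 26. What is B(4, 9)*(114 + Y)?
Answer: 11592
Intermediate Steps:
Y = 208 (Y = 8*26 = 208)
B(m, P) = P*m
B(4, 9)*(114 + Y) = (9*4)*(114 + 208) = 36*322 = 11592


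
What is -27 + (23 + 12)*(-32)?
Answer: -1147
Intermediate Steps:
-27 + (23 + 12)*(-32) = -27 + 35*(-32) = -27 - 1120 = -1147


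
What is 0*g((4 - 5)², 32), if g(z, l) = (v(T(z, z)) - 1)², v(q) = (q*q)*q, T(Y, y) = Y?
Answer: 0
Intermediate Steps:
v(q) = q³ (v(q) = q²*q = q³)
g(z, l) = (-1 + z³)² (g(z, l) = (z³ - 1)² = (-1 + z³)²)
0*g((4 - 5)², 32) = 0*(-1 + ((4 - 5)²)³)² = 0*(-1 + ((-1)²)³)² = 0*(-1 + 1³)² = 0*(-1 + 1)² = 0*0² = 0*0 = 0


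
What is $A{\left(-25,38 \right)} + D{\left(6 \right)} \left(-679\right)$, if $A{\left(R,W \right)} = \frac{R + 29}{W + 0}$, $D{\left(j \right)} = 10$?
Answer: $- \frac{129008}{19} \approx -6789.9$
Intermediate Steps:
$A{\left(R,W \right)} = \frac{29 + R}{W}$
$A{\left(-25,38 \right)} + D{\left(6 \right)} \left(-679\right) = \frac{29 - 25}{38} + 10 \left(-679\right) = \frac{1}{38} \cdot 4 - 6790 = \frac{2}{19} - 6790 = - \frac{129008}{19}$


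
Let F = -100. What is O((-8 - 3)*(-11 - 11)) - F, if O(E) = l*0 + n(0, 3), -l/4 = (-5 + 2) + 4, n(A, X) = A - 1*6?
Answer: 94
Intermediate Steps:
n(A, X) = -6 + A (n(A, X) = A - 6 = -6 + A)
l = -4 (l = -4*((-5 + 2) + 4) = -4*(-3 + 4) = -4*1 = -4)
O(E) = -6 (O(E) = -4*0 + (-6 + 0) = 0 - 6 = -6)
O((-8 - 3)*(-11 - 11)) - F = -6 - 1*(-100) = -6 + 100 = 94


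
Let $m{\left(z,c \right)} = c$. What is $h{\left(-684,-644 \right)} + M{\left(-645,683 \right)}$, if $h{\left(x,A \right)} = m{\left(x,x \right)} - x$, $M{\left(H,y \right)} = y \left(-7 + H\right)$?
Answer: $-445316$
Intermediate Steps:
$h{\left(x,A \right)} = 0$ ($h{\left(x,A \right)} = x - x = 0$)
$h{\left(-684,-644 \right)} + M{\left(-645,683 \right)} = 0 + 683 \left(-7 - 645\right) = 0 + 683 \left(-652\right) = 0 - 445316 = -445316$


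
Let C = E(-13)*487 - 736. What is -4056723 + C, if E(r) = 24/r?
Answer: -52758655/13 ≈ -4.0584e+6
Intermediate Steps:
C = -21256/13 (C = (24/(-13))*487 - 736 = (24*(-1/13))*487 - 736 = -24/13*487 - 736 = -11688/13 - 736 = -21256/13 ≈ -1635.1)
-4056723 + C = -4056723 - 21256/13 = -52758655/13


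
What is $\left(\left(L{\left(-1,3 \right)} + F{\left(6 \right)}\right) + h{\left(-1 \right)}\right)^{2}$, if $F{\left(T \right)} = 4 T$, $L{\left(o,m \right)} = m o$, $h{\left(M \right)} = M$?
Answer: $400$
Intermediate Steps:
$\left(\left(L{\left(-1,3 \right)} + F{\left(6 \right)}\right) + h{\left(-1 \right)}\right)^{2} = \left(\left(3 \left(-1\right) + 4 \cdot 6\right) - 1\right)^{2} = \left(\left(-3 + 24\right) - 1\right)^{2} = \left(21 - 1\right)^{2} = 20^{2} = 400$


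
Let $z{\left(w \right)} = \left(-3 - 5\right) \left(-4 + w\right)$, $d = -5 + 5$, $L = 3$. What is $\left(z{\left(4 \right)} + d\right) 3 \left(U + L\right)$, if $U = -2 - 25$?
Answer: $0$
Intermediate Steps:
$d = 0$
$z{\left(w \right)} = 32 - 8 w$ ($z{\left(w \right)} = - 8 \left(-4 + w\right) = 32 - 8 w$)
$U = -27$ ($U = -2 - 25 = -27$)
$\left(z{\left(4 \right)} + d\right) 3 \left(U + L\right) = \left(\left(32 - 32\right) + 0\right) 3 \left(-27 + 3\right) = \left(\left(32 - 32\right) + 0\right) 3 \left(-24\right) = \left(0 + 0\right) 3 \left(-24\right) = 0 \cdot 3 \left(-24\right) = 0 \left(-24\right) = 0$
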